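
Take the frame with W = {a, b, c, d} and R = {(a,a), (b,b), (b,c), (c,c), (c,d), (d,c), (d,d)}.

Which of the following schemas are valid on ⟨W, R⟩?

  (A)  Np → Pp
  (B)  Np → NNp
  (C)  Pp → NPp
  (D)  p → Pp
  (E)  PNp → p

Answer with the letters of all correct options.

R is reflexive: each world relates to itself.
R is not symmetric: b R c but not c R b.
R is not transitive: b R c and c R d but not b R d.
R is not euclidean: b R c and b R b but not c R b.
R is serial: every world has an R-successor.
(A) Np → Pp is axiom D, which corresponds to seriality. R is serial — valid.
(B) Np → NNp (axiom 4) characterises the transitive frames. R is not transitive — not valid.
(C) axiom 5: valid iff R is euclidean. R is not euclidean — not valid.
(D) p → Pp (the dual of axiom T) characterises the reflexive frames. R is reflexive — valid.
(E) PNp → p is the dual of axiom B; it is valid on a frame exactly when R is symmetric. R is not symmetric, so not valid.

A, D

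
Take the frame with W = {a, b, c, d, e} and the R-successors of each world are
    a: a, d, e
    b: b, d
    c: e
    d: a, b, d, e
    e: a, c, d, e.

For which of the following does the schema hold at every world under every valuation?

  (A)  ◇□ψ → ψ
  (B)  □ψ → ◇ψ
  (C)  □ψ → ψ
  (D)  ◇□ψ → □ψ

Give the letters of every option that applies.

R is not reflexive: not c R c.
R is symmetric: every R-edge is matched by its reverse.
R is not euclidean: d R a and d R b but not a R b.
R is serial: every world has an R-successor.
(A) the dual of axiom B: valid iff R is symmetric. R is symmetric — valid.
(B) □ψ → ◇ψ (axiom D) characterises the serial frames. R is serial — valid.
(C) □ψ → ψ is axiom T, which corresponds to reflexivity. R is not reflexive — not valid.
(D) ◇□ψ → □ψ is the dual of axiom 5; it is valid on a frame exactly when R is euclidean. R is not euclidean, so not valid.

A, B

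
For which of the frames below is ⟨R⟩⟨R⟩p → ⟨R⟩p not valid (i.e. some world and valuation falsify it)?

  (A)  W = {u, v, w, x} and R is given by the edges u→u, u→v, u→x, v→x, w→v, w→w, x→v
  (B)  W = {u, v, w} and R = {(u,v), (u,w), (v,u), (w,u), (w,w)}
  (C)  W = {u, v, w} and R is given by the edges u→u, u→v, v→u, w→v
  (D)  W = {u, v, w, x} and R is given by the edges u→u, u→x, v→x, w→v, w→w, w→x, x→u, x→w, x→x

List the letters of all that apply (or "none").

The schema ⟨R⟩⟨R⟩p → ⟨R⟩p is the dual of axiom 4; it is valid on a frame iff R is transitive.
(A) R is not transitive (v R x and x R v but not v R v), so the schema fails here.
(B) R is not transitive (u R v and v R u but not u R u), so the schema fails here.
(C) R is not transitive (v R u and u R v but not v R v), so the schema fails here.
(D) R is not transitive (u R x and x R w but not u R w), so the schema fails here.

A, B, C, D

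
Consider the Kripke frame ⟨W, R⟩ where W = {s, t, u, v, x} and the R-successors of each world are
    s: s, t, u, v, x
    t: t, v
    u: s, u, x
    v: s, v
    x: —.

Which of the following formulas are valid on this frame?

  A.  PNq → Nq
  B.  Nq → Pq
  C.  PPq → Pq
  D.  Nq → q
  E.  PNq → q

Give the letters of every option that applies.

none

R is not reflexive: not x R x.
R is not symmetric: s R t but not t R s.
R is not transitive: t R v and v R s but not t R s.
R is not euclidean: s R t and s R s but not t R s.
R is not serial: x has no R-successor.
(A) the dual of axiom 5: valid iff R is euclidean. R is not euclidean — not valid.
(B) Nq → Pq is axiom D; it is valid on a frame exactly when R is serial. R is not serial, so not valid.
(C) PPq → Pq (the dual of axiom 4) characterises the transitive frames. R is not transitive — not valid.
(D) Nq → q is axiom T; it is valid on a frame exactly when R is reflexive. R is not reflexive, so not valid.
(E) the dual of axiom B: valid iff R is symmetric. R is not symmetric — not valid.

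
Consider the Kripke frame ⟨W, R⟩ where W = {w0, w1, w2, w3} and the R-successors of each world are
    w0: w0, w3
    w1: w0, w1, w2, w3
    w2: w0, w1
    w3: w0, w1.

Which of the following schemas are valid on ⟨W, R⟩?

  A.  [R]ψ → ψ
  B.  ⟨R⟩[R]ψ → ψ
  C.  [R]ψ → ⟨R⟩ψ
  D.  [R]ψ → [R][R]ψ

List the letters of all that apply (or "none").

R is not reflexive: not w2 R w2.
R is not symmetric: w1 R w0 but not w0 R w1.
R is not transitive: w0 R w3 and w3 R w1 but not w0 R w1.
R is serial: every world has an R-successor.
(A) [R]ψ → ψ (axiom T) characterises the reflexive frames. R is not reflexive — not valid.
(B) ⟨R⟩[R]ψ → ψ is the dual of axiom B; it is valid on a frame exactly when R is symmetric. R is not symmetric, so not valid.
(C) axiom D: valid iff R is serial. R is serial — valid.
(D) [R]ψ → [R][R]ψ (axiom 4) characterises the transitive frames. R is not transitive — not valid.

C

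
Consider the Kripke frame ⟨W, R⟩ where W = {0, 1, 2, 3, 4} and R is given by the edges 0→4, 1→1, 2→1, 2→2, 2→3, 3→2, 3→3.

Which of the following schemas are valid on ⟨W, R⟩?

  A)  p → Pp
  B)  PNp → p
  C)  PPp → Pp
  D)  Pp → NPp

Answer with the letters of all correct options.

none

R is not reflexive: not 0 R 0.
R is not symmetric: 0 R 4 but not 4 R 0.
R is not transitive: 3 R 2 and 2 R 1 but not 3 R 1.
R is not euclidean: 2 R 1 and 2 R 2 but not 1 R 2.
(A) p → Pp (the dual of axiom T) characterises the reflexive frames. R is not reflexive — not valid.
(B) PNp → p is the dual of axiom B; it is valid on a frame exactly when R is symmetric. R is not symmetric, so not valid.
(C) PPp → Pp is the dual of axiom 4; it is valid on a frame exactly when R is transitive. R is not transitive, so not valid.
(D) Pp → NPp is axiom 5, which corresponds to the euclidean property. R is not euclidean — not valid.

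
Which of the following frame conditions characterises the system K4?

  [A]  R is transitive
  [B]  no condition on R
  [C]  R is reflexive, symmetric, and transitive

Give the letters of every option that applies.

(A) K4 is sound and complete for exactly this class.
(B) this class determines K, not K4.
(C) this class determines S5, not K4.

A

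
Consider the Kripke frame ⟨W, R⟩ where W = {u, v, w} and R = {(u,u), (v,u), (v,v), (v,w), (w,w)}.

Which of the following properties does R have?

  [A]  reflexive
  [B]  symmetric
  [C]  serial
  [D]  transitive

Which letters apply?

(A) reflexive: each world relates to itself.
(B) not symmetric: v R u but not u R v.
(C) serial: every world has an R-successor.
(D) transitive: R is closed under composition.

A, C, D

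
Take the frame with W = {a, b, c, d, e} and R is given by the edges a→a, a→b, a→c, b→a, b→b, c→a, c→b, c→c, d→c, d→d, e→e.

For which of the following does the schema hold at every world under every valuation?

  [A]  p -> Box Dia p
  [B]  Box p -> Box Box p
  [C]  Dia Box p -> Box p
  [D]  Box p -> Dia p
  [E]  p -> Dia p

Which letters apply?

R is reflexive: each world relates to itself.
R is not symmetric: c R b but not b R c.
R is not transitive: b R a and a R c but not b R c.
R is not euclidean: a R b and a R c but not b R c.
R is serial: every world has an R-successor.
(A) axiom B: valid iff R is symmetric. R is not symmetric — not valid.
(B) Box p -> Box Box p is axiom 4, which corresponds to transitivity. R is not transitive — not valid.
(C) Dia Box p -> Box p (the dual of axiom 5) characterises the euclidean frames. R is not euclidean — not valid.
(D) axiom D: valid iff R is serial. R is serial — valid.
(E) the dual of axiom T: valid iff R is reflexive. R is reflexive — valid.

D, E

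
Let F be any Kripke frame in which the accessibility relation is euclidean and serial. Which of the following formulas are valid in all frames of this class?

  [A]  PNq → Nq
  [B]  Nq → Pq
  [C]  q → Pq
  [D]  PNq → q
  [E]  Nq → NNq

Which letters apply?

A, B

(A) PNq → Nq is the dual of axiom 5; it is valid on a frame exactly when R is euclidean. Every such R is euclidean, so valid.
(B) Nq → Pq (axiom D) characterises the serial frames. Every such R is serial — valid.
(C) the dual of axiom T: valid iff R is reflexive. Such an R need not be reflexive — not valid.
(D) PNq → q (the dual of axiom B) characterises the symmetric frames. Such an R need not be symmetric — not valid.
(E) Nq → NNq is axiom 4, which corresponds to transitivity. Such an R need not be transitive — not valid.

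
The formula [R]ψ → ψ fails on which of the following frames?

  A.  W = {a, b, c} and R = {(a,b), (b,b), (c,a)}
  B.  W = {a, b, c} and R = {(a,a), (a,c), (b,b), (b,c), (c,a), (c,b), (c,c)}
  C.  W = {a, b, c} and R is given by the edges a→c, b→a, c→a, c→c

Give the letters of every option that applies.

A, C

The schema [R]ψ → ψ is axiom T; it is valid on a frame iff R is reflexive.
(A) R is not reflexive (not a R a), so the schema fails here.
(B) R is reflexive (each world relates to itself), so the schema is valid here.
(C) R is not reflexive (not a R a), so the schema fails here.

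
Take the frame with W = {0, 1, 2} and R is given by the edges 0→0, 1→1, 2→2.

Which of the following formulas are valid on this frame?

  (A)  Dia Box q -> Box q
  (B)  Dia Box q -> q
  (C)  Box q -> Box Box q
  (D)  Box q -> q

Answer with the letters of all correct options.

R is reflexive: each world relates to itself.
R is symmetric: every R-edge is matched by its reverse.
R is transitive: R is closed under composition.
R is euclidean: any two R-successors of the same world are R-related.
(A) the dual of axiom 5: valid iff R is euclidean. R is euclidean — valid.
(B) the dual of axiom B: valid iff R is symmetric. R is symmetric — valid.
(C) axiom 4: valid iff R is transitive. R is transitive — valid.
(D) Box q -> q is axiom T, which corresponds to reflexivity. R is reflexive — valid.

A, B, C, D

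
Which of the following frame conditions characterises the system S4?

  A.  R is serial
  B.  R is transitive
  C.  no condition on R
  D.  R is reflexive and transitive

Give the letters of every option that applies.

D

(A) this class determines D, not S4.
(B) this class determines K4, not S4.
(C) this class determines K, not S4.
(D) S4 is sound and complete for exactly this class.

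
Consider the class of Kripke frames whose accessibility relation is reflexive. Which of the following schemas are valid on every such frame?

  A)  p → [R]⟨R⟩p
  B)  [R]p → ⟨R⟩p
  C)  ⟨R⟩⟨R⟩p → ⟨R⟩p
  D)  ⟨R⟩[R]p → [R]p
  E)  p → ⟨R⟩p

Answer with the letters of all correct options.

A reflexive relation is serial.
(A) p → [R]⟨R⟩p is axiom B, which corresponds to symmetry. Such an R need not be symmetric — not valid.
(B) [R]p → ⟨R⟩p is axiom D, which corresponds to seriality. Every such R is serial — valid.
(C) ⟨R⟩⟨R⟩p → ⟨R⟩p is the dual of axiom 4; it is valid on a frame exactly when R is transitive. Such an R need not be transitive, so not valid.
(D) ⟨R⟩[R]p → [R]p is the dual of axiom 5; it is valid on a frame exactly when R is euclidean. Such an R need not be euclidean, so not valid.
(E) p → ⟨R⟩p is the dual of axiom T, which corresponds to reflexivity. Every such R is reflexive — valid.

B, E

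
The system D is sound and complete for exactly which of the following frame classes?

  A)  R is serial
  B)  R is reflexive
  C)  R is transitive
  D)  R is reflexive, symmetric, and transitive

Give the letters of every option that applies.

A

(A) D is sound and complete for exactly this class.
(B) this class determines T (= KT), not D.
(C) this class determines K4, not D.
(D) this class determines S5, not D.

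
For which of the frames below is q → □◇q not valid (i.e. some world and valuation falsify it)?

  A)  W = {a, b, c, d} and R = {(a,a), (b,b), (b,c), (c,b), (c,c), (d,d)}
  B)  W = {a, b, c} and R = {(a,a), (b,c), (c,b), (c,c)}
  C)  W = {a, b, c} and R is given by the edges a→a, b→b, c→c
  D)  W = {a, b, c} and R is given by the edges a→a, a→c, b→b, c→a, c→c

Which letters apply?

none

The schema q → □◇q is axiom B; it is valid on a frame iff R is symmetric.
(A) R is symmetric (every R-edge is matched by its reverse), so the schema is valid here.
(B) R is symmetric (every R-edge is matched by its reverse), so the schema is valid here.
(C) R is symmetric (every R-edge is matched by its reverse), so the schema is valid here.
(D) R is symmetric (every R-edge is matched by its reverse), so the schema is valid here.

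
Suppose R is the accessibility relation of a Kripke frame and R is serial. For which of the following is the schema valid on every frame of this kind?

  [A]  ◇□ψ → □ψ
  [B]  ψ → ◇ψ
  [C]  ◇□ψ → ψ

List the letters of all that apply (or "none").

none

(A) the dual of axiom 5: valid iff R is euclidean. Such an R need not be euclidean — not valid.
(B) ψ → ◇ψ is the dual of axiom T, which corresponds to reflexivity. Such an R need not be reflexive — not valid.
(C) the dual of axiom B: valid iff R is symmetric. Such an R need not be symmetric — not valid.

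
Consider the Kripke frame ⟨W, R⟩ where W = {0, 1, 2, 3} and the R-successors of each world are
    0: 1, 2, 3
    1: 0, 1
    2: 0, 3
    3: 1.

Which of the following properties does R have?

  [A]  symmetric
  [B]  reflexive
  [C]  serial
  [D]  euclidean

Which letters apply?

C

(A) not symmetric: 0 R 3 but not 3 R 0.
(B) not reflexive: not 0 R 0.
(C) serial: every world has an R-successor.
(D) not euclidean: 0 R 1 and 0 R 2 but not 1 R 2.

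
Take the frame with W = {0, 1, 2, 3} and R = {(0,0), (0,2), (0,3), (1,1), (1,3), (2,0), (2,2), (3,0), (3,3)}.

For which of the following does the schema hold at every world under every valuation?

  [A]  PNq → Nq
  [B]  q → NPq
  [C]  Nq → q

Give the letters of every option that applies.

R is reflexive: each world relates to itself.
R is not symmetric: 1 R 3 but not 3 R 1.
R is not euclidean: 0 R 2 and 0 R 3 but not 2 R 3.
(A) the dual of axiom 5: valid iff R is euclidean. R is not euclidean — not valid.
(B) q → NPq is axiom B; it is valid on a frame exactly when R is symmetric. R is not symmetric, so not valid.
(C) Nq → q is axiom T, which corresponds to reflexivity. R is reflexive — valid.

C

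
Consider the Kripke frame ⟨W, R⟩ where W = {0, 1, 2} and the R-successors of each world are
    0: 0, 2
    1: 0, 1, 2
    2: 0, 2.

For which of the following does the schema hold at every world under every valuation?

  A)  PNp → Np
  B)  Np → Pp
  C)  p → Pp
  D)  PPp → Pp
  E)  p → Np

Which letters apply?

B, C, D

R is reflexive: each world relates to itself.
R is transitive: R is closed under composition.
R is not euclidean: 1 R 0 and 1 R 1 but not 0 R 1.
R is serial: every world has an R-successor.
R is not a subset of the identity: 0 R 2 with 0 ≠ 2.
(A) the dual of axiom 5: valid iff R is euclidean. R is not euclidean — not valid.
(B) Np → Pp is axiom D; it is valid on a frame exactly when R is serial. R is serial, so valid.
(C) the dual of axiom T: valid iff R is reflexive. R is reflexive — valid.
(D) PPp → Pp (the dual of axiom 4) characterises the transitive frames. R is transitive — valid.
(E) p → Np is equivalent to ◇p→p; it holds exactly when R ⊆ identity. Here R ⊄ identity — not valid.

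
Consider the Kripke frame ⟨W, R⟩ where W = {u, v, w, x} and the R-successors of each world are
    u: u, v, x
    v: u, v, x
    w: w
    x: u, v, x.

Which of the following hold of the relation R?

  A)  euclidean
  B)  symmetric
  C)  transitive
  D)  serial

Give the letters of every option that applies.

A, B, C, D

(A) euclidean: any two R-successors of the same world are R-related.
(B) symmetric: every R-edge is matched by its reverse.
(C) transitive: R is closed under composition.
(D) serial: every world has an R-successor.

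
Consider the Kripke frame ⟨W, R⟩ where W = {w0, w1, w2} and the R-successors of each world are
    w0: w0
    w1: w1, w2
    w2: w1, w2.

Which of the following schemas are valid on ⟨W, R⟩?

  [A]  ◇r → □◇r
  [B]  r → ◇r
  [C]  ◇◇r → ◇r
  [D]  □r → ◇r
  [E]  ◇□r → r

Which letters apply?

R is reflexive: each world relates to itself.
R is symmetric: every R-edge is matched by its reverse.
R is transitive: R is closed under composition.
R is euclidean: any two R-successors of the same world are R-related.
R is serial: every world has an R-successor.
(A) ◇r → □◇r is axiom 5; it is valid on a frame exactly when R is euclidean. R is euclidean, so valid.
(B) the dual of axiom T: valid iff R is reflexive. R is reflexive — valid.
(C) ◇◇r → ◇r is the dual of axiom 4; it is valid on a frame exactly when R is transitive. R is transitive, so valid.
(D) axiom D: valid iff R is serial. R is serial — valid.
(E) ◇□r → r (the dual of axiom B) characterises the symmetric frames. R is symmetric — valid.

A, B, C, D, E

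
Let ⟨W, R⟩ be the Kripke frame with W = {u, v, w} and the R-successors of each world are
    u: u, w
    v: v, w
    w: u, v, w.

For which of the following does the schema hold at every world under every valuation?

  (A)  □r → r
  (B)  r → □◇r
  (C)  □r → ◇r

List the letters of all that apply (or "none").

A, B, C

R is reflexive: each world relates to itself.
R is symmetric: every R-edge is matched by its reverse.
R is serial: every world has an R-successor.
(A) □r → r is axiom T, which corresponds to reflexivity. R is reflexive — valid.
(B) axiom B: valid iff R is symmetric. R is symmetric — valid.
(C) □r → ◇r (axiom D) characterises the serial frames. R is serial — valid.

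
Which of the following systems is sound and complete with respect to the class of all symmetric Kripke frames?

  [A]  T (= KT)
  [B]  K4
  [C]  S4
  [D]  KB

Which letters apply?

D

(A) T (= KT) is determined by the class of reflexive frames.
(B) K4 is determined by the class of transitive frames.
(C) S4 is determined by the class of reflexive and transitive frames.
(D) KB is determined by exactly this class.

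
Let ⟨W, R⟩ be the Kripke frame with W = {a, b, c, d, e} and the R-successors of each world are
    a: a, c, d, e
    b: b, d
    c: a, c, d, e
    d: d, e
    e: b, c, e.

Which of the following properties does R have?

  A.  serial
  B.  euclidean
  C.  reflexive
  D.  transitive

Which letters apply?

(A) serial: every world has an R-successor.
(B) not euclidean: a R d and a R a but not d R a.
(C) reflexive: each world relates to itself.
(D) not transitive: a R e and e R b but not a R b.

A, C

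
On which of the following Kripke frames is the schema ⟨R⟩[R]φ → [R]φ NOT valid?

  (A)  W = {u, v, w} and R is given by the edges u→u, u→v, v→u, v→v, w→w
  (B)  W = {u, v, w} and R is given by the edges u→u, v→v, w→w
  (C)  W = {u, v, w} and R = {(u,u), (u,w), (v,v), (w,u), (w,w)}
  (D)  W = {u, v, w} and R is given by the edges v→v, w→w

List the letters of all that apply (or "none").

The schema ⟨R⟩[R]φ → [R]φ is the dual of axiom 5; it is valid on a frame iff R is euclidean.
(A) R is euclidean (any two R-successors of the same world are R-related), so the schema is valid here.
(B) R is euclidean (any two R-successors of the same world are R-related), so the schema is valid here.
(C) R is euclidean (any two R-successors of the same world are R-related), so the schema is valid here.
(D) R is euclidean (any two R-successors of the same world are R-related), so the schema is valid here.

none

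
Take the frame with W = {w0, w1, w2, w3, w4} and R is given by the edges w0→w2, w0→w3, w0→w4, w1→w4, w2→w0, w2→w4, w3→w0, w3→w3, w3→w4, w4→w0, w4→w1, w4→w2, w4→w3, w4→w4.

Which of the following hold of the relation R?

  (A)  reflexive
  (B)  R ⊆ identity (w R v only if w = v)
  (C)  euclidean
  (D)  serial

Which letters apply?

D

(A) not reflexive: not w0 R w0.
(B) not ⊆ identity: w0 R w2 with w0 ≠ w2.
(C) not euclidean: w0 R w2 and w0 R w3 but not w2 R w3.
(D) serial: every world has an R-successor.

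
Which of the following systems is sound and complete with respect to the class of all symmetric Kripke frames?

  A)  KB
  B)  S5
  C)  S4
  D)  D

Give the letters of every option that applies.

A

(A) KB is determined by exactly this class.
(B) S5 is determined by the class of reflexive, symmetric, and transitive frames.
(C) S4 is determined by the class of reflexive and transitive frames.
(D) D is determined by the class of serial frames.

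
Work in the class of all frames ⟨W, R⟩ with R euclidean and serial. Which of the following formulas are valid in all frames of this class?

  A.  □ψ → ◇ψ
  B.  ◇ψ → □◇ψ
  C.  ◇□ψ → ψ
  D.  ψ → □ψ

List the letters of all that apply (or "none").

A, B

(A) □ψ → ◇ψ is axiom D, which corresponds to seriality. Every such R is serial — valid.
(B) ◇ψ → □◇ψ is axiom 5; it is valid on a frame exactly when R is euclidean. Every such R is euclidean, so valid.
(C) the dual of axiom B: valid iff R is symmetric. Such an R need not be symmetric — not valid.
(D) ψ → □ψ is valid only on frames where every R-edge is a self-loop. Such an R need not be a subset of the identity — not valid.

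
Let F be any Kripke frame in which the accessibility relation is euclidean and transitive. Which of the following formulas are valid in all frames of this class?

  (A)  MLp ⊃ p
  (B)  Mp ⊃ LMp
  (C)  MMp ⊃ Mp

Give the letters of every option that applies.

B, C

(A) MLp ⊃ p is the dual of axiom B, which corresponds to symmetry. Such an R need not be symmetric — not valid.
(B) axiom 5: valid iff R is euclidean. Every such R is euclidean — valid.
(C) the dual of axiom 4: valid iff R is transitive. Every such R is transitive — valid.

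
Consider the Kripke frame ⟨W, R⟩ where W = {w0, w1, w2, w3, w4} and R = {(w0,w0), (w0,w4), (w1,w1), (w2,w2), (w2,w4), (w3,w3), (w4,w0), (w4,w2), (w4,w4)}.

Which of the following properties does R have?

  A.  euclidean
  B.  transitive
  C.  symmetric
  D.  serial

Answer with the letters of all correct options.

(A) not euclidean: w4 R w0 and w4 R w2 but not w0 R w2.
(B) not transitive: w0 R w4 and w4 R w2 but not w0 R w2.
(C) symmetric: every R-edge is matched by its reverse.
(D) serial: every world has an R-successor.

C, D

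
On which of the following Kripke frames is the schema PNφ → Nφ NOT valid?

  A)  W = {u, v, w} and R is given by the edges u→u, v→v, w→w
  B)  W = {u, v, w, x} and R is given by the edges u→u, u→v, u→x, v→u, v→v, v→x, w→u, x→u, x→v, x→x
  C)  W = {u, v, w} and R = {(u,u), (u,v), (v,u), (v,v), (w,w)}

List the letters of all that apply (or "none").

none

The schema PNφ → Nφ is the dual of axiom 5; it is valid on a frame iff R is euclidean.
(A) R is euclidean (any two R-successors of the same world are R-related), so the schema is valid here.
(B) R is euclidean (any two R-successors of the same world are R-related), so the schema is valid here.
(C) R is euclidean (any two R-successors of the same world are R-related), so the schema is valid here.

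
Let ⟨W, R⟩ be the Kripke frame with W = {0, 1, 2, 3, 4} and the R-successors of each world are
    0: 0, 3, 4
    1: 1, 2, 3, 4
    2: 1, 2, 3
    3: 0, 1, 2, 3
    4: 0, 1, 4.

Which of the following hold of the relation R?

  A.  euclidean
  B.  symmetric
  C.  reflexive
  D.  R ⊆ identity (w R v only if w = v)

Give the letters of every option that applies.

(A) not euclidean: 0 R 3 and 0 R 4 but not 3 R 4.
(B) symmetric: every R-edge is matched by its reverse.
(C) reflexive: each world relates to itself.
(D) not ⊆ identity: 0 R 3 with 0 ≠ 3.

B, C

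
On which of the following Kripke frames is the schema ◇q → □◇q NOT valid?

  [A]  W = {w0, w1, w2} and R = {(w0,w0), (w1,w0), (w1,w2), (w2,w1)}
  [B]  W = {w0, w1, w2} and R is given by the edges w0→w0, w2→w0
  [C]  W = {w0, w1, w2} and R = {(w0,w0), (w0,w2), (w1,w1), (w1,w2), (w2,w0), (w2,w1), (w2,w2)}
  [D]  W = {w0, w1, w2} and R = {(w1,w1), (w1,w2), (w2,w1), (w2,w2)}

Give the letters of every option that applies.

A, C

The schema ◇q → □◇q is axiom 5; it is valid on a frame iff R is euclidean.
(A) R is not euclidean (w1 R w0 and w1 R w2 but not w0 R w2), so the schema fails here.
(B) R is euclidean (any two R-successors of the same world are R-related), so the schema is valid here.
(C) R is not euclidean (w2 R w0 and w2 R w1 but not w0 R w1), so the schema fails here.
(D) R is euclidean (any two R-successors of the same world are R-related), so the schema is valid here.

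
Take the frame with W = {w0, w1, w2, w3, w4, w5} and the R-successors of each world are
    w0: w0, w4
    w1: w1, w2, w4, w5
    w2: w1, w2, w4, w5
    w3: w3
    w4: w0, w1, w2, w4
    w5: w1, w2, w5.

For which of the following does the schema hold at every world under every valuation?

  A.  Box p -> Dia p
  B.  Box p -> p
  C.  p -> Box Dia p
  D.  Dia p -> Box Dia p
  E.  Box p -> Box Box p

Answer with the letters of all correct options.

R is reflexive: each world relates to itself.
R is symmetric: every R-edge is matched by its reverse.
R is not transitive: w0 R w4 and w4 R w1 but not w0 R w1.
R is not euclidean: w1 R w4 and w1 R w5 but not w4 R w5.
R is serial: every world has an R-successor.
(A) Box p -> Dia p is axiom D; it is valid on a frame exactly when R is serial. R is serial, so valid.
(B) Box p -> p (axiom T) characterises the reflexive frames. R is reflexive — valid.
(C) p -> Box Dia p (axiom B) characterises the symmetric frames. R is symmetric — valid.
(D) Dia p -> Box Dia p (axiom 5) characterises the euclidean frames. R is not euclidean — not valid.
(E) Box p -> Box Box p is axiom 4; it is valid on a frame exactly when R is transitive. R is not transitive, so not valid.

A, B, C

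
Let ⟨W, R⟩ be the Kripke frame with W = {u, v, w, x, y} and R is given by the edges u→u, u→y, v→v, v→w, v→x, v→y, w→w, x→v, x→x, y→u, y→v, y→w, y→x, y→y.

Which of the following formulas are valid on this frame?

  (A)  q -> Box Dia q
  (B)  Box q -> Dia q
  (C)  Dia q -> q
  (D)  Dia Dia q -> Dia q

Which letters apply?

R is not symmetric: v R w but not w R v.
R is not transitive: u R y and y R v but not u R v.
R is serial: every world has an R-successor.
R is not a subset of the identity: u R y with u ≠ y.
(A) q -> Box Dia q (axiom B) characterises the symmetric frames. R is not symmetric — not valid.
(B) axiom D: valid iff R is serial. R is serial — valid.
(C) Dia q -> q (the converse of T) corresponds to R being a subset of the identity. Here R ⊄ identity, so not valid.
(D) Dia Dia q -> Dia q is the dual of axiom 4; it is valid on a frame exactly when R is transitive. R is not transitive, so not valid.

B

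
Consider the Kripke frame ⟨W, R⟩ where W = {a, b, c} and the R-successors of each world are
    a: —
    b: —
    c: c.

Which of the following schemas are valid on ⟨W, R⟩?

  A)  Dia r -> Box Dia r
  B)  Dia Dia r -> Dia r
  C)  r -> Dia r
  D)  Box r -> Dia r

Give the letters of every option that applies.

R is not reflexive: not a R a.
R is transitive: R is closed under composition.
R is euclidean: any two R-successors of the same world are R-related.
R is not serial: a has no R-successor.
(A) Dia r -> Box Dia r is axiom 5, which corresponds to the euclidean property. R is euclidean — valid.
(B) Dia Dia r -> Dia r (the dual of axiom 4) characterises the transitive frames. R is transitive — valid.
(C) the dual of axiom T: valid iff R is reflexive. R is not reflexive — not valid.
(D) axiom D: valid iff R is serial. R is not serial — not valid.

A, B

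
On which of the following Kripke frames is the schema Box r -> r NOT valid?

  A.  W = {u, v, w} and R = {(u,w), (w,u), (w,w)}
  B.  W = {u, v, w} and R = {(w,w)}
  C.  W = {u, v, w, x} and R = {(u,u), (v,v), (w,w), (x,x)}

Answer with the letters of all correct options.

The schema Box r -> r is axiom T; it is valid on a frame iff R is reflexive.
(A) R is not reflexive (not u R u), so the schema fails here.
(B) R is not reflexive (not u R u), so the schema fails here.
(C) R is reflexive (each world relates to itself), so the schema is valid here.

A, B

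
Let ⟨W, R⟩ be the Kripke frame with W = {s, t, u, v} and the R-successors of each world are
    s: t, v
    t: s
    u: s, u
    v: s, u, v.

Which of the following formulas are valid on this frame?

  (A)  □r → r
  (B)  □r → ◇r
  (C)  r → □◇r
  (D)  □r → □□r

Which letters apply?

B

R is not reflexive: not s R s.
R is not symmetric: u R s but not s R u.
R is not transitive: s R t and t R s but not s R s.
R is serial: every world has an R-successor.
(A) □r → r is axiom T, which corresponds to reflexivity. R is not reflexive — not valid.
(B) □r → ◇r is axiom D, which corresponds to seriality. R is serial — valid.
(C) r → □◇r is axiom B, which corresponds to symmetry. R is not symmetric — not valid.
(D) axiom 4: valid iff R is transitive. R is not transitive — not valid.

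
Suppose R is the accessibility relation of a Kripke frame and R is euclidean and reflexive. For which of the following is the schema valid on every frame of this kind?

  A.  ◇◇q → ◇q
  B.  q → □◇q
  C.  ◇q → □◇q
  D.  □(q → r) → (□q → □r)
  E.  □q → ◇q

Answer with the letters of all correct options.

A reflexive euclidean relation is also symmetric (from wRw and wRv the euclidean condition gives vRw) and hence transitive; it is an equivalence relation.
(A) ◇◇q → ◇q is the dual of axiom 4, which corresponds to transitivity. Every such R is transitive — valid.
(B) q → □◇q is axiom B, which corresponds to symmetry. Every such R is symmetric — valid.
(C) ◇q → □◇q (axiom 5) characterises the euclidean frames. Every such R is euclidean — valid.
(D) this is just K, valid on every normal frame.
(E) □q → ◇q is axiom D, which corresponds to seriality. Every such R is serial — valid.

A, B, C, D, E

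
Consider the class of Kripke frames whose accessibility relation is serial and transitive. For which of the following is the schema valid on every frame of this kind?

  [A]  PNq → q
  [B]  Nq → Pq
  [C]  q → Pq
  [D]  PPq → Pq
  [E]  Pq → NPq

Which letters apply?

(A) PNq → q is the dual of axiom B, which corresponds to symmetry. Such an R need not be symmetric — not valid.
(B) axiom D: valid iff R is serial. Every such R is serial — valid.
(C) q → Pq is the dual of axiom T; it is valid on a frame exactly when R is reflexive. Such an R need not be reflexive, so not valid.
(D) PPq → Pq (the dual of axiom 4) characterises the transitive frames. Every such R is transitive — valid.
(E) Pq → NPq (axiom 5) characterises the euclidean frames. Such an R need not be euclidean — not valid.

B, D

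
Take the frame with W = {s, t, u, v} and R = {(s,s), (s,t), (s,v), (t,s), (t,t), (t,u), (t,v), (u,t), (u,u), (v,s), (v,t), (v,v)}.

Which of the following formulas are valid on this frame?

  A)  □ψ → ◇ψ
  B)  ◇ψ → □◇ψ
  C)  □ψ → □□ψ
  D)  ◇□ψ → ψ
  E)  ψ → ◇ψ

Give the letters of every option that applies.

R is reflexive: each world relates to itself.
R is symmetric: every R-edge is matched by its reverse.
R is not transitive: s R t and t R u but not s R u.
R is not euclidean: t R s and t R u but not s R u.
R is serial: every world has an R-successor.
(A) □ψ → ◇ψ is axiom D, which corresponds to seriality. R is serial — valid.
(B) ◇ψ → □◇ψ is axiom 5, which corresponds to the euclidean property. R is not euclidean — not valid.
(C) □ψ → □□ψ is axiom 4, which corresponds to transitivity. R is not transitive — not valid.
(D) ◇□ψ → ψ is the dual of axiom B, which corresponds to symmetry. R is symmetric — valid.
(E) ψ → ◇ψ is the dual of axiom T, which corresponds to reflexivity. R is reflexive — valid.

A, D, E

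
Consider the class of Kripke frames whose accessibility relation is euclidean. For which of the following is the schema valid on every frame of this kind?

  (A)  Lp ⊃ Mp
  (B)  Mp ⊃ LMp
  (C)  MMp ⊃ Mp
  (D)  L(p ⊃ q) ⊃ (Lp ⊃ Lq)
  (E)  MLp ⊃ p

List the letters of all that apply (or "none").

B, D

(A) Lp ⊃ Mp is axiom D, which corresponds to seriality. Such an R need not be serial — not valid.
(B) Mp ⊃ LMp is axiom 5; it is valid on a frame exactly when R is euclidean. Every such R is euclidean, so valid.
(C) MMp ⊃ Mp is the dual of axiom 4; it is valid on a frame exactly when R is transitive. Such an R need not be transitive, so not valid.
(D) this is just K, valid on every normal frame.
(E) MLp ⊃ p (the dual of axiom B) characterises the symmetric frames. Such an R need not be symmetric — not valid.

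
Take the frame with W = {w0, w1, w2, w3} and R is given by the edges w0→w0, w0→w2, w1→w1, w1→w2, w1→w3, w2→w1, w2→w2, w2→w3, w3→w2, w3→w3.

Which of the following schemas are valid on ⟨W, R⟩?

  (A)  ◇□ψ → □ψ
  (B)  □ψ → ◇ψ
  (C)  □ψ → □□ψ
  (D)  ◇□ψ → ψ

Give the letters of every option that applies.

R is not symmetric: w0 R w2 but not w2 R w0.
R is not transitive: w0 R w2 and w2 R w1 but not w0 R w1.
R is not euclidean: w0 R w2 and w0 R w0 but not w2 R w0.
R is serial: every world has an R-successor.
(A) the dual of axiom 5: valid iff R is euclidean. R is not euclidean — not valid.
(B) □ψ → ◇ψ (axiom D) characterises the serial frames. R is serial — valid.
(C) □ψ → □□ψ is axiom 4; it is valid on a frame exactly when R is transitive. R is not transitive, so not valid.
(D) ◇□ψ → ψ (the dual of axiom B) characterises the symmetric frames. R is not symmetric — not valid.

B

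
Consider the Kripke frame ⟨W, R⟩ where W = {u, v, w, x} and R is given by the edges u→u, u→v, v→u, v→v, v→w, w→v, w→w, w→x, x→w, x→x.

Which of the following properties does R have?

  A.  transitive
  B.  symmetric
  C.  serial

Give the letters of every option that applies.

B, C

(A) not transitive: u R v and v R w but not u R w.
(B) symmetric: every R-edge is matched by its reverse.
(C) serial: every world has an R-successor.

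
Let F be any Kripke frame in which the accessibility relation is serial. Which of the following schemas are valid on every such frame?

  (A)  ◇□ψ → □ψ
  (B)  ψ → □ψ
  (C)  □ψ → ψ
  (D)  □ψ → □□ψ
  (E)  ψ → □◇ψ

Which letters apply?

none

(A) the dual of axiom 5: valid iff R is euclidean. Such an R need not be euclidean — not valid.
(B) ψ → □ψ (equivalent to ◇p→p) corresponds to R being a subset of the identity. Such an R need not be a subset of the identity, so not valid.
(C) □ψ → ψ (axiom T) characterises the reflexive frames. Such an R need not be reflexive — not valid.
(D) □ψ → □□ψ is axiom 4, which corresponds to transitivity. Such an R need not be transitive — not valid.
(E) ψ → □◇ψ is axiom B; it is valid on a frame exactly when R is symmetric. Such an R need not be symmetric, so not valid.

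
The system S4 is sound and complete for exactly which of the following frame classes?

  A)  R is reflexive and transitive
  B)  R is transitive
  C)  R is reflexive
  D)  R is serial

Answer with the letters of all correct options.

(A) S4 is sound and complete for exactly this class.
(B) this class determines K4, not S4.
(C) this class determines T (= KT), not S4.
(D) this class determines D, not S4.

A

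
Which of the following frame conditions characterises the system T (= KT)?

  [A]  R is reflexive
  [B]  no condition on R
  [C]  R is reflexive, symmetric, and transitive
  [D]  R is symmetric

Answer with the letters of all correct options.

(A) T (= KT) is sound and complete for exactly this class.
(B) this class determines K, not T (= KT).
(C) this class determines S5, not T (= KT).
(D) this class determines KB, not T (= KT).

A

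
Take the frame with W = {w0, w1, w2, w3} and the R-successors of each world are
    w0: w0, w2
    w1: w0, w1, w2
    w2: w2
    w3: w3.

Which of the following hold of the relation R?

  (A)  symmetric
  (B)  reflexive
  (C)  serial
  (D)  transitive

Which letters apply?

(A) not symmetric: w0 R w2 but not w2 R w0.
(B) reflexive: each world relates to itself.
(C) serial: every world has an R-successor.
(D) transitive: R is closed under composition.

B, C, D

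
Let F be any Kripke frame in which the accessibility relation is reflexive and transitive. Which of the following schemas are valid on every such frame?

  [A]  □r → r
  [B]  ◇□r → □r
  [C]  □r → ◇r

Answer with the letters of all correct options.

Reflexive relations are serial.
(A) □r → r is axiom T; it is valid on a frame exactly when R is reflexive. Every such R is reflexive, so valid.
(B) the dual of axiom 5: valid iff R is euclidean. Such an R need not be euclidean — not valid.
(C) □r → ◇r is axiom D, which corresponds to seriality. Every such R is serial — valid.

A, C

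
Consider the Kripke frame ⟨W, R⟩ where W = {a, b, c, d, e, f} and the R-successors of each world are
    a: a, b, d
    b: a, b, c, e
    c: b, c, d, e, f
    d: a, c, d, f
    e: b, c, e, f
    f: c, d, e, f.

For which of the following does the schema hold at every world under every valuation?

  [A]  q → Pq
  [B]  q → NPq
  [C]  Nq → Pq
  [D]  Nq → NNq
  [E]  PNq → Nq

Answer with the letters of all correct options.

R is reflexive: each world relates to itself.
R is symmetric: every R-edge is matched by its reverse.
R is not transitive: a R b and b R c but not a R c.
R is not euclidean: a R b and a R d but not b R d.
R is serial: every world has an R-successor.
(A) q → Pq (the dual of axiom T) characterises the reflexive frames. R is reflexive — valid.
(B) q → NPq (axiom B) characterises the symmetric frames. R is symmetric — valid.
(C) Nq → Pq is axiom D; it is valid on a frame exactly when R is serial. R is serial, so valid.
(D) Nq → NNq is axiom 4; it is valid on a frame exactly when R is transitive. R is not transitive, so not valid.
(E) PNq → Nq is the dual of axiom 5; it is valid on a frame exactly when R is euclidean. R is not euclidean, so not valid.

A, B, C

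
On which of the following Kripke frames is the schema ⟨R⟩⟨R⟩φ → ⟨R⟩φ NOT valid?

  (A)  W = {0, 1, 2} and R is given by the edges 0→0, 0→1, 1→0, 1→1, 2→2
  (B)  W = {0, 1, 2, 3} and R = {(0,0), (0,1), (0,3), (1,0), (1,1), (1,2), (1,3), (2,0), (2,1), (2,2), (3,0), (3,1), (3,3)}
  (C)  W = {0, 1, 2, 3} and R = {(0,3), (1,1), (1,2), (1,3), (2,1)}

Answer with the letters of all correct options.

B, C

The schema ⟨R⟩⟨R⟩φ → ⟨R⟩φ is the dual of axiom 4; it is valid on a frame iff R is transitive.
(A) R is transitive (R is closed under composition), so the schema is valid here.
(B) R is not transitive (0 R 1 and 1 R 2 but not 0 R 2), so the schema fails here.
(C) R is not transitive (2 R 1 and 1 R 2 but not 2 R 2), so the schema fails here.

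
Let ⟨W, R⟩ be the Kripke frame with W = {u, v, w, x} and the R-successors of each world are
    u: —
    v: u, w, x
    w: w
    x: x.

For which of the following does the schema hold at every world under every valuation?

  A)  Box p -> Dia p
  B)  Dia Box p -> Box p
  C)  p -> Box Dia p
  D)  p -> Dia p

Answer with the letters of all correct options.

none

R is not reflexive: not u R u.
R is not symmetric: v R u but not u R v.
R is not euclidean: v R u and v R w but not u R w.
R is not serial: u has no R-successor.
(A) Box p -> Dia p is axiom D, which corresponds to seriality. R is not serial — not valid.
(B) Dia Box p -> Box p (the dual of axiom 5) characterises the euclidean frames. R is not euclidean — not valid.
(C) p -> Box Dia p (axiom B) characterises the symmetric frames. R is not symmetric — not valid.
(D) p -> Dia p (the dual of axiom T) characterises the reflexive frames. R is not reflexive — not valid.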